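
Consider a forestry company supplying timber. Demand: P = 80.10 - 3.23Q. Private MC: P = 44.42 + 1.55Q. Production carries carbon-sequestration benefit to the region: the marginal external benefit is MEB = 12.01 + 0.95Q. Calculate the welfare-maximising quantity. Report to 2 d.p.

Social marginal cost = private MC − MEB = 32.41 + 0.60Q.
Set SMC = demand: 32.41 + 0.60Q = 80.10 - 3.23Q → Q* = 12.4517.

Q* = 12.45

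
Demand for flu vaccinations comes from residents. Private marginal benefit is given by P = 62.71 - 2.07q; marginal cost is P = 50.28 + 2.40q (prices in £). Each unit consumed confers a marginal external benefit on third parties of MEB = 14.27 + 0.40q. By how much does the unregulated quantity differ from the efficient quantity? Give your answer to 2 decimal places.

Market equilibrium (private): 50.28 + 2.40q = 62.71 - 2.07q → q_m = 2.7808.
Social marginal benefit = demand + MEB = 76.98 - 1.67q.
Set SMB = MC: 76.98 - 1.67q = 50.28 + 2.40q → q* = 6.5602.
Gap = |2.7808 − 6.5602| = 3.7794.

3.78 units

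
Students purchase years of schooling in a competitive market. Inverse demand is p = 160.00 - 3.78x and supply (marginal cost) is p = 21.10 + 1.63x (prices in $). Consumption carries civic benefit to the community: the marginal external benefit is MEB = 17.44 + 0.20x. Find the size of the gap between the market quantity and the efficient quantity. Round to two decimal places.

4.33 units

Market equilibrium (private): 21.10 + 1.63x = 160.00 - 3.78x → x_m = 25.6747.
Social marginal benefit = demand + MEB = 177.44 - 3.58x.
Set SMB = MC: 177.44 - 3.58x = 21.10 + 1.63x → x* = 30.0077.
Gap = |25.6747 − 30.0077| = 4.3330.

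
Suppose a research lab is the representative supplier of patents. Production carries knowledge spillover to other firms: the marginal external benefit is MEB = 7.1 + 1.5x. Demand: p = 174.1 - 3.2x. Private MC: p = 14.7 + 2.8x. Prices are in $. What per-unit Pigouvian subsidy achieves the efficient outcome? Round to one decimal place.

Social marginal cost = private MC − MEB = 7.6 + 1.3x.
Set SMC = demand: 7.6 + 1.3x = 174.1 - 3.2x → x* = 37.0000.
The Pigouvian subsidy equals MEB at x*: 7.1 + 1.5×37.0000 = 62.6000.

subsidy = $62.6 per unit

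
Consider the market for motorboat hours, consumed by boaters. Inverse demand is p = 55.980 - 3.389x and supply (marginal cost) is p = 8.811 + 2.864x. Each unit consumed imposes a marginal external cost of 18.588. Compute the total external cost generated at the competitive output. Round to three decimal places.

140.217

Market equilibrium (private): 8.811 + 2.864x = 55.980 - 3.389x → x_m = 7.5434.
Total external cost = MEC × x_m = 18.588 × 7.5434 = 140.2167.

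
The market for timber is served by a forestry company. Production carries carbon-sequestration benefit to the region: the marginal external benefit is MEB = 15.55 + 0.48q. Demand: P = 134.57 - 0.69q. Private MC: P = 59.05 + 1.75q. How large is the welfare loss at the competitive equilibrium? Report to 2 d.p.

Market equilibrium (private): 59.05 + 1.75q = 134.57 - 0.69q → q_m = 30.9508.
Social marginal cost = private MC − MEB = 43.50 + 1.27q.
Set SMC = demand: 43.50 + 1.27q = 134.57 - 0.69q → q* = 46.4643.
Height of the DWL triangle at q_m is demand(q_m) − SMC(q_m) = MEB(q_m) = 30.4064.
DWL = ½ × 15.5135 × 30.4064 = 235.8548.

DWL = 235.85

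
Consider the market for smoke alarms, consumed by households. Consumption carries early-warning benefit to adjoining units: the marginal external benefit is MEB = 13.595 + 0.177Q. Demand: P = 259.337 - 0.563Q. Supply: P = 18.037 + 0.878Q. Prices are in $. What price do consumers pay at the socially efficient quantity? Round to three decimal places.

P = $145.804

Social marginal benefit = demand + MEB = 272.932 - 0.386Q.
Set SMB = MC: 272.932 - 0.386Q = 18.037 + 0.878Q → Q* = 201.6574.
Consumer price on the demand curve at Q*: 259.337 − 0.563×201.6574 = 145.8039.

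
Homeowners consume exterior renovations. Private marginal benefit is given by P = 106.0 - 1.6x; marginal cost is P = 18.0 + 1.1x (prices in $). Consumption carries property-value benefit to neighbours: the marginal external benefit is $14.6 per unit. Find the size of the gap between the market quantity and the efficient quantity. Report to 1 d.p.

Market equilibrium (private): 18.0 + 1.1x = 106.0 - 1.6x → x_m = 32.5926.
Social marginal benefit = demand + MEB = 120.6 - 1.6x.
Set SMB = MC: 120.6 - 1.6x = 18.0 + 1.1x → x* = 38.0000.
Gap = |32.5926 − 38.0000| = 5.4074.

5.4 units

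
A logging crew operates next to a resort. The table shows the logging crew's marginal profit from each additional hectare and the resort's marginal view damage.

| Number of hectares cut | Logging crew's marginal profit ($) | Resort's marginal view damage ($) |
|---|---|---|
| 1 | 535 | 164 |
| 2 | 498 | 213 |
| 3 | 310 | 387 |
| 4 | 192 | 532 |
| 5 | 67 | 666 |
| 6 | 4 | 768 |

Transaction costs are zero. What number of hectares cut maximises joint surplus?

2

Bargaining reaches the level where marginal profit last exceeds marginal view damage.
That holds through level 2 (498 ≥ 213) but not at 3 (310 < 387).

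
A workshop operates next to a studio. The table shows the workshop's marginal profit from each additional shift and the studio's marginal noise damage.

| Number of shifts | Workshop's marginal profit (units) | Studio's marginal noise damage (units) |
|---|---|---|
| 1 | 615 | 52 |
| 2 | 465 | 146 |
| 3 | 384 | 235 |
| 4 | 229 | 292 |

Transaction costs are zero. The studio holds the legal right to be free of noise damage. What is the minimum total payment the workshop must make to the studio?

433

Efficient level: marginal profit ≥ marginal noise damage through level 3, so k* = 3.
With the studio holding the right, the workshop must at least compensate total damage at k*: 52 + 146 + 235 = 433.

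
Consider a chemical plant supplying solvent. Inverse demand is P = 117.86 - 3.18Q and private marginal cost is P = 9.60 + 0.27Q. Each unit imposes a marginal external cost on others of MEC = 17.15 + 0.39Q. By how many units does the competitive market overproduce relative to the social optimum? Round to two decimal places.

7.65 units

Market equilibrium (private): 9.60 + 0.27Q = 117.86 - 3.18Q → Q_m = 31.3797.
Social marginal cost = private MC + MEC = 26.75 + 0.66Q.
Set SMC = demand: 26.75 + 0.66Q = 117.86 - 3.18Q → Q* = 23.7266.
Gap = |31.3797 − 23.7266| = 7.6531.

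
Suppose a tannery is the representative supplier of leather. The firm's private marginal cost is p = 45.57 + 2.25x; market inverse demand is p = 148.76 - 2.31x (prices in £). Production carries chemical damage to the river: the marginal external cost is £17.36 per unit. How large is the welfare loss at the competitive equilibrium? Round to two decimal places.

Market equilibrium (private): 45.57 + 2.25x = 148.76 - 2.31x → x_m = 22.6294.
Social marginal cost = private MC + MEC = 62.93 + 2.25x.
Set SMC = demand: 62.93 + 2.25x = 148.76 - 2.31x → x* = 18.8224.
The welfare-loss triangle has base |x_m − x*| and height MEC(x_m) (the vertical gap between SMC and demand is zero at x* and MEC at x_m).
DWL = ½ × 3.8070 × 17.3600 = 33.0448.

DWL = £33.04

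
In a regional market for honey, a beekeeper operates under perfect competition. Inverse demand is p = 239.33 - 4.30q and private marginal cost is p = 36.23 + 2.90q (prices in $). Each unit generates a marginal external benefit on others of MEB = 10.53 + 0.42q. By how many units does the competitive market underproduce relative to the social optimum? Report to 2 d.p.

Market equilibrium (private): 36.23 + 2.90q = 239.33 - 4.30q → q_m = 28.2083.
Social marginal cost = private MC − MEB = 25.70 + 2.48q.
Set SMC = demand: 25.70 + 2.48q = 239.33 - 4.30q → q* = 31.5088.
Gap = |28.2083 − 31.5088| = 3.3005.

3.30 units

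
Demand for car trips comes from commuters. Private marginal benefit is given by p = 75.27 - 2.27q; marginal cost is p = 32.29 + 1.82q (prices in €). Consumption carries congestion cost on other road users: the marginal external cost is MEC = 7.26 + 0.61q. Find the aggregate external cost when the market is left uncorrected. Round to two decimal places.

€109.97

Market equilibrium (private): 32.29 + 1.82q = 75.27 - 2.27q → q_m = 10.5086.
Total external cost = ∫₀^{q_m} (7.26 + 0.61q) dq = 7.26×10.5086 + ½×0.61×10.5086² = 109.9738.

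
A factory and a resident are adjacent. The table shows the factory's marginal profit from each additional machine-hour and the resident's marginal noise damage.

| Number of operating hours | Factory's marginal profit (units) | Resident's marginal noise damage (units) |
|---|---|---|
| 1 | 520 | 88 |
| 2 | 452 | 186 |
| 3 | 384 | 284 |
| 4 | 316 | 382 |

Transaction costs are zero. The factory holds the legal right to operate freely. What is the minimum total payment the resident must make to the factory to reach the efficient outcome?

Left alone the factory would choose level 4 (marginal profit stays positive).
Efficient level: k* = 3 (marginal profit ≥ marginal noise damage through 3).
The resident must at least cover the factory's forgone profit from cutting 4→3: 316 = 316.

316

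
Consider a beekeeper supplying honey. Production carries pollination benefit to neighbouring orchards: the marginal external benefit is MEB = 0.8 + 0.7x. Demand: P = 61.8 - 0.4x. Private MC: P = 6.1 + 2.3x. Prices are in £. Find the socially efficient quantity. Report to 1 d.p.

Social marginal cost = private MC − MEB = 5.3 + 1.6x.
Set SMC = demand: 5.3 + 1.6x = 61.8 - 0.4x → x* = 28.2500.

x* = 28.3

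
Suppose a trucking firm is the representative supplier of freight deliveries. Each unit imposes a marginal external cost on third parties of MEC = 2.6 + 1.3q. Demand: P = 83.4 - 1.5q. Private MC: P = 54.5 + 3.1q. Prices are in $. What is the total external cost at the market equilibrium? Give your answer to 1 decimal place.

Market equilibrium (private): 54.5 + 3.1q = 83.4 - 1.5q → q_m = 6.2826.
Total external cost = ∫₀^{q_m} (2.6 + 1.3q) dq = 2.6×6.2826 + ½×1.3×6.2826² = 41.9910.

$42.0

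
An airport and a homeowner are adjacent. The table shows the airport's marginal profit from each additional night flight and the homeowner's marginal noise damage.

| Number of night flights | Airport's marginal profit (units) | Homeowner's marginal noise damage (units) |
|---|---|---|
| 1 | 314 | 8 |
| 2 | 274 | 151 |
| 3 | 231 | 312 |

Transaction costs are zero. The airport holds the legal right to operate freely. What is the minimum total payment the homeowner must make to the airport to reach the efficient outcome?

Left alone the airport would choose level 3 (marginal profit stays positive).
Efficient level: k* = 2 (marginal profit ≥ marginal noise damage through 2).
The homeowner must at least cover the airport's forgone profit from cutting 3→2: 231 = 231.

231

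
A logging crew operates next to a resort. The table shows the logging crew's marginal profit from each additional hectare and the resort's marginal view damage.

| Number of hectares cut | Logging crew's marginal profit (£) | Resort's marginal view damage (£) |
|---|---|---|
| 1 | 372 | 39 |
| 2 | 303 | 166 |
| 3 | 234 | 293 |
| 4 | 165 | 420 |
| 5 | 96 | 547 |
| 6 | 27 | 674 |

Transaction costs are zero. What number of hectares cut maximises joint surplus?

2

Bargaining reaches the level where marginal profit last exceeds marginal view damage.
That holds through level 2 (303 ≥ 166) but not at 3 (234 < 293).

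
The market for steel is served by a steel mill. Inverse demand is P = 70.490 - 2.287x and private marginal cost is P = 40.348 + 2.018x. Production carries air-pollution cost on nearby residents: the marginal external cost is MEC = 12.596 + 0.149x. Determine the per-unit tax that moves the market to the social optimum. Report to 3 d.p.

tax = 13.183 per unit

Social marginal cost = private MC + MEC = 52.944 + 2.167x.
Set SMC = demand: 52.944 + 2.167x = 70.490 - 2.287x → x* = 3.9394.
The Pigouvian tax equals MEC at x*: 12.596 + 0.149×3.9394 = 13.1830.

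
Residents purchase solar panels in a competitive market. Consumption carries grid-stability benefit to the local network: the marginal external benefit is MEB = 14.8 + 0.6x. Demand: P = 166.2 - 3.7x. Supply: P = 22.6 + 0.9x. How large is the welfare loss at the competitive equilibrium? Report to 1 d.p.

DWL = 140.5

Market equilibrium (private): 22.6 + 0.9x = 166.2 - 3.7x → x_m = 31.2174.
Social marginal benefit = demand + MEB = 181.0 - 3.1x.
Set SMB = MC: 181.0 - 3.1x = 22.6 + 0.9x → x* = 39.6000.
Height of the DWL triangle at x_m is SMB(x_m) − MC(x_m) = MEB(x_m) = 33.5304.
DWL = ½ × 8.3826 × 33.5304 = 140.5360.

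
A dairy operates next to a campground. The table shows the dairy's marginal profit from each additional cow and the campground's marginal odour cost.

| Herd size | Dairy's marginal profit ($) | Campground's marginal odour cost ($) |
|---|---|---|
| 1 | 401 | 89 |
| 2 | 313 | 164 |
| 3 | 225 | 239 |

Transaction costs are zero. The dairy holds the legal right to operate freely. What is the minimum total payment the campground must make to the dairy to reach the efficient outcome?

$225

Left alone the dairy would choose level 3 (marginal profit stays positive).
Efficient level: k* = 2 (marginal profit ≥ marginal odour cost through 2).
The campground must at least cover the dairy's forgone profit from cutting 3→2: 225 = 225.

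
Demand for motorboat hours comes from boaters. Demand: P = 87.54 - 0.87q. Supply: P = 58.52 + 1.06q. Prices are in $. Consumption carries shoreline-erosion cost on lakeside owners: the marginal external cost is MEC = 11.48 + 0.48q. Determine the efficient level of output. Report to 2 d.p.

q* = 7.28

Social marginal benefit = demand − MEC = 76.06 - 1.35q.
Set SMB = MC: 76.06 - 1.35q = 58.52 + 1.06q → q* = 7.2780.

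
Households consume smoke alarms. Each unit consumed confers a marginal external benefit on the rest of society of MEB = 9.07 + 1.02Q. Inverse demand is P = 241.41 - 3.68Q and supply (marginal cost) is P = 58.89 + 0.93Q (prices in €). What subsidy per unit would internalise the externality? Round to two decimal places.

Social marginal benefit = demand + MEB = 250.48 - 2.66Q.
Set SMB = MC: 250.48 - 2.66Q = 58.89 + 0.93Q → Q* = 53.3677.
The Pigouvian subsidy equals MEB at Q*: 9.07 + 1.02×53.3677 = 63.5051.

subsidy = €63.51 per unit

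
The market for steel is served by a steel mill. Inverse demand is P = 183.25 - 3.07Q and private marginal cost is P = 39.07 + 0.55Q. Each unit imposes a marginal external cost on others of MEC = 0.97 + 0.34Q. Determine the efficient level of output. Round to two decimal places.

Q* = 36.16

Social marginal cost = private MC + MEC = 40.04 + 0.89Q.
Set SMC = demand: 40.04 + 0.89Q = 183.25 - 3.07Q → Q* = 36.1641.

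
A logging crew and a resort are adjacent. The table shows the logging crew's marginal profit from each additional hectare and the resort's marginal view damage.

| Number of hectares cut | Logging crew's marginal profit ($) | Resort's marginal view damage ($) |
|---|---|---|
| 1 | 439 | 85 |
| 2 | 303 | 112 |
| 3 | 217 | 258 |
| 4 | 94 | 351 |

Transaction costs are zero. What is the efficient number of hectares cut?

Bargaining reaches the level where marginal profit last exceeds marginal view damage.
That holds through level 2 (303 ≥ 112) but not at 3 (217 < 258).

2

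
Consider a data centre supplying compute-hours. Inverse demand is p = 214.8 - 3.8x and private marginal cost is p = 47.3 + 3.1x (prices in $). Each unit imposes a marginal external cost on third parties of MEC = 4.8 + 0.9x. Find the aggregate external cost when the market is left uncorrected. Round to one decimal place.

$381.7

Market equilibrium (private): 47.3 + 3.1x = 214.8 - 3.8x → x_m = 24.2754.
Total external cost = ∫₀^{x_m} (4.8 + 0.9x) dx = 4.8×24.2754 + ½×0.9×24.2754² = 381.7047.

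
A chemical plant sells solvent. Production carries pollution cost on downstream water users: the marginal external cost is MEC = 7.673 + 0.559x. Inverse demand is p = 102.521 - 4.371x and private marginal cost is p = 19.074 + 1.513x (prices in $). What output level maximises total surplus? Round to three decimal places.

x* = 11.761

Social marginal cost = private MC + MEC = 26.747 + 2.072x.
Set SMC = demand: 26.747 + 2.072x = 102.521 - 4.371x → x* = 11.7607.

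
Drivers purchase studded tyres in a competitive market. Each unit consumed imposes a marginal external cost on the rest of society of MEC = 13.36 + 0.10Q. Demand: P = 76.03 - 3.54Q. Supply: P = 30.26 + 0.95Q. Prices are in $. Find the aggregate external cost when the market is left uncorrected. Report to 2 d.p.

Market equilibrium (private): 30.26 + 0.95Q = 76.03 - 3.54Q → Q_m = 10.1938.
Total external cost = ∫₀^{Q_m} (13.36 + 0.10Q) dQ = 13.36×10.1938 + ½×0.10×10.1938² = 141.3848.

$141.38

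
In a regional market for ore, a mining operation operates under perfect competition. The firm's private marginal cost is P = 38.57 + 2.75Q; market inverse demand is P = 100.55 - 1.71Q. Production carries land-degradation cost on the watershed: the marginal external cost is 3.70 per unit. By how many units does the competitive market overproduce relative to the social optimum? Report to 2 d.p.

Market equilibrium (private): 38.57 + 2.75Q = 100.55 - 1.71Q → Q_m = 13.8969.
Social marginal cost = private MC + MEC = 42.27 + 2.75Q.
Set SMC = demand: 42.27 + 2.75Q = 100.55 - 1.71Q → Q* = 13.0673.
Gap = |13.8969 − 13.0673| = 0.8296.

0.83 units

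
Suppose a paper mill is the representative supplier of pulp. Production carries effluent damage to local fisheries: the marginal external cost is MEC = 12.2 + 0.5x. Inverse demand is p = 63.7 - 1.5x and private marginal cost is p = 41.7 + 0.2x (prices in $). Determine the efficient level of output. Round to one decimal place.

Social marginal cost = private MC + MEC = 53.9 + 0.7x.
Set SMC = demand: 53.9 + 0.7x = 63.7 - 1.5x → x* = 4.4545.

x* = 4.5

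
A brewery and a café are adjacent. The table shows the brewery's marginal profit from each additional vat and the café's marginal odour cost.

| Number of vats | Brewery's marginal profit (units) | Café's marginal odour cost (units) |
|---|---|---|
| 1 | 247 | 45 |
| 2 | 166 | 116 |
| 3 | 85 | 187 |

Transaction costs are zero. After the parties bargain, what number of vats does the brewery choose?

Bargaining reaches the level where marginal profit last exceeds marginal odour cost.
That holds through level 2 (166 ≥ 116) but not at 3 (85 < 187).

2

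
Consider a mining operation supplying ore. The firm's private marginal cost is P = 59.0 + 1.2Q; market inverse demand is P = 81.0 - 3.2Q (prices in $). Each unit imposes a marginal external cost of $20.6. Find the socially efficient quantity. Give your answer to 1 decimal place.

Q* = 0.3

Social marginal cost = private MC + MEC = 79.6 + 1.2Q.
Set SMC = demand: 79.6 + 1.2Q = 81.0 - 3.2Q → Q* = 0.3182.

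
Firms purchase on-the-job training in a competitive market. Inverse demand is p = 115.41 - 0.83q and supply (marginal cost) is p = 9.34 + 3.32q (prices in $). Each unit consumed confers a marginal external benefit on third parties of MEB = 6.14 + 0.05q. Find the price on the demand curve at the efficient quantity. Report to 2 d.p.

P = $92.69

Social marginal benefit = demand + MEB = 121.55 - 0.78q.
Set SMB = MC: 121.55 - 0.78q = 9.34 + 3.32q → q* = 27.3683.
Consumer price on the demand curve at q*: 115.41 − 0.83×27.3683 = 92.6943.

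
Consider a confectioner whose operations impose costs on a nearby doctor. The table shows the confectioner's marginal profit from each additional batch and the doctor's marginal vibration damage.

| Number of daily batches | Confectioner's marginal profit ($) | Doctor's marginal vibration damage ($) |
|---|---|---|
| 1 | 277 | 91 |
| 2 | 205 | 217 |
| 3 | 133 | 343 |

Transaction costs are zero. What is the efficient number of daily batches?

1

Bargaining reaches the level where marginal profit last exceeds marginal vibration damage.
That holds through level 1 (277 ≥ 91) but not at 2 (205 < 217).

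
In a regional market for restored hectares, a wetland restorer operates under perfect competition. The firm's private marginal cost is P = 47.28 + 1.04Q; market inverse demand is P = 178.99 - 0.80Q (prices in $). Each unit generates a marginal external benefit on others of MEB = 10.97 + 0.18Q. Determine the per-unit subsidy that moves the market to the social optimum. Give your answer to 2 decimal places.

subsidy = $26.44 per unit

Social marginal cost = private MC − MEB = 36.31 + 0.86Q.
Set SMC = demand: 36.31 + 0.86Q = 178.99 - 0.80Q → Q* = 85.9518.
The Pigouvian subsidy equals MEB at Q*: 10.97 + 0.18×85.9518 = 26.4413.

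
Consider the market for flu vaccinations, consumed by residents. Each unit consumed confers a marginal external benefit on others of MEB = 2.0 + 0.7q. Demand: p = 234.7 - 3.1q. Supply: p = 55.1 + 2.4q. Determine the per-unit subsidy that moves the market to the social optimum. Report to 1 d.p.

Social marginal benefit = demand + MEB = 236.7 - 2.4q.
Set SMB = MC: 236.7 - 2.4q = 55.1 + 2.4q → q* = 37.8333.
The Pigouvian subsidy equals MEB at q*: 2.0 + 0.7×37.8333 = 28.4833.

subsidy = 28.5 per unit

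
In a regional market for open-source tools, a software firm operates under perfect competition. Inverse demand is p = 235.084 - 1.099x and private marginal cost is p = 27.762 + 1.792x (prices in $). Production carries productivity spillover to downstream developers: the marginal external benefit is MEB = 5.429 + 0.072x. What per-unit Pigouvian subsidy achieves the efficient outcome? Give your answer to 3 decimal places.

subsidy = $10.863 per unit

Social marginal cost = private MC − MEB = 22.333 + 1.720x.
Set SMC = demand: 22.333 + 1.720x = 235.084 - 1.099x → x* = 75.4704.
The Pigouvian subsidy equals MEB at x*: 5.429 + 0.072×75.4704 = 10.8629.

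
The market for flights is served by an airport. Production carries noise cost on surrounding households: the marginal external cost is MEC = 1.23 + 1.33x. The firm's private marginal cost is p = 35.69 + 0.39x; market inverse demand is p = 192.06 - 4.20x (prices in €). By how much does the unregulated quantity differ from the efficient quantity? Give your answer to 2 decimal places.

Market equilibrium (private): 35.69 + 0.39x = 192.06 - 4.20x → x_m = 34.0675.
Social marginal cost = private MC + MEC = 36.92 + 1.72x.
Set SMC = demand: 36.92 + 1.72x = 192.06 - 4.20x → x* = 26.2061.
Gap = |34.0675 − 26.2061| = 7.8614.

7.86 units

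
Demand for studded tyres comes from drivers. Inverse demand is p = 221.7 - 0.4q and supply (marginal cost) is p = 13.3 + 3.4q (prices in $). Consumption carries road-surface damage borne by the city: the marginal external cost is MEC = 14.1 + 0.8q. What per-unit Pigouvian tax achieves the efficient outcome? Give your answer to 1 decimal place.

Social marginal benefit = demand − MEC = 207.6 - 1.2q.
Set SMB = MC: 207.6 - 1.2q = 13.3 + 3.4q → q* = 42.2391.
The Pigouvian tax equals MEC at q*: 14.1 + 0.8×42.2391 = 47.8913.

tax = $47.9 per unit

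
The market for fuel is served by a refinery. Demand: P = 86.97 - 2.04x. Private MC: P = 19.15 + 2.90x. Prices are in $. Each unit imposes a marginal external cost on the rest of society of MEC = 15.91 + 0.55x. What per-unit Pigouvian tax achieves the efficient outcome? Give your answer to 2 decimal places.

Social marginal cost = private MC + MEC = 35.06 + 3.45x.
Set SMC = demand: 35.06 + 3.45x = 86.97 - 2.04x → x* = 9.4554.
The Pigouvian tax equals MEC at x*: 15.91 + 0.55×9.4554 = 21.1105.

tax = $21.11 per unit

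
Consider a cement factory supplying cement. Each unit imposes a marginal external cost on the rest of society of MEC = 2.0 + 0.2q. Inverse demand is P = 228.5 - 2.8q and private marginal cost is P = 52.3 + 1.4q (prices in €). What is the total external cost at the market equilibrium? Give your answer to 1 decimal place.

Market equilibrium (private): 52.3 + 1.4q = 228.5 - 2.8q → q_m = 41.9524.
Total external cost = ∫₀^{q_m} (2.0 + 0.2q) dq = 2.0×41.9524 + ½×0.2×41.9524² = 259.9052.

€259.9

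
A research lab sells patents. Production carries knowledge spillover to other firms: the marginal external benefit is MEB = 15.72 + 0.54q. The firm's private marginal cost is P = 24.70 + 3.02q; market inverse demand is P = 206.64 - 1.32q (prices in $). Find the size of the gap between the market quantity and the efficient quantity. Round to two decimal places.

Market equilibrium (private): 24.70 + 3.02q = 206.64 - 1.32q → q_m = 41.9217.
Social marginal cost = private MC − MEB = 8.98 + 2.48q.
Set SMC = demand: 8.98 + 2.48q = 206.64 - 1.32q → q* = 52.0158.
Gap = |41.9217 − 52.0158| = 10.0941.

10.09 units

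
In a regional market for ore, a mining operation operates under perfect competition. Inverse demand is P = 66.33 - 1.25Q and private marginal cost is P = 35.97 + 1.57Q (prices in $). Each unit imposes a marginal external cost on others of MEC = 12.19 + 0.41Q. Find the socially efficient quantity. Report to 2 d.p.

Social marginal cost = private MC + MEC = 48.16 + 1.98Q.
Set SMC = demand: 48.16 + 1.98Q = 66.33 - 1.25Q → Q* = 5.6254.

Q* = 5.63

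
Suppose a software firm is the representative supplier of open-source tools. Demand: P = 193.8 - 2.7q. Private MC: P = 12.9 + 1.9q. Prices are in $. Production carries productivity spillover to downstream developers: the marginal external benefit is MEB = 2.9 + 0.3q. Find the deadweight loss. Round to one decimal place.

DWL = $25.1

Market equilibrium (private): 12.9 + 1.9q = 193.8 - 2.7q → q_m = 39.3261.
Social marginal cost = private MC − MEB = 10.0 + 1.6q.
Set SMC = demand: 10.0 + 1.6q = 193.8 - 2.7q → q* = 42.7442.
The loss is the area between SMC and demand from q* to q_m; with linear curves that's a triangle of height MEB(q_m).
DWL = ½ × 3.4181 × 14.6978 = 25.1193.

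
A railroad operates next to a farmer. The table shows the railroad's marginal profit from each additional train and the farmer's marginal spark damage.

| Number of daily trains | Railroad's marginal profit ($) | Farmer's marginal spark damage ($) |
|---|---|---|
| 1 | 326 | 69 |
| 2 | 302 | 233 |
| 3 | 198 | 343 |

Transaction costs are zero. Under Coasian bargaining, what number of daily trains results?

2

Bargaining reaches the level where marginal profit last exceeds marginal spark damage.
That holds through level 2 (302 ≥ 233) but not at 3 (198 < 343).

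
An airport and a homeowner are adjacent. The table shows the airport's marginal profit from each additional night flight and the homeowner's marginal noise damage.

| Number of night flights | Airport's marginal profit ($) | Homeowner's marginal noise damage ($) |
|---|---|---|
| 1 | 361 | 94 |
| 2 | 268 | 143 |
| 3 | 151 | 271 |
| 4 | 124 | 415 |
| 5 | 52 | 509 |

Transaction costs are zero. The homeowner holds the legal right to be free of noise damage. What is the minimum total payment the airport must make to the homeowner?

$237

Efficient level: marginal profit ≥ marginal noise damage through level 2, so k* = 2.
With the homeowner holding the right, the airport must at least compensate total damage at k*: 94 + 143 = 237.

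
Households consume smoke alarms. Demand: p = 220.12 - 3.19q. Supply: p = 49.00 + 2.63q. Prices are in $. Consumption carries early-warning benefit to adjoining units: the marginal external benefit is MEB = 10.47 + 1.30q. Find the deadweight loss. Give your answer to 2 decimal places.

DWL = $262.28

Market equilibrium (private): 49.00 + 2.63q = 220.12 - 3.19q → q_m = 29.4021.
Social marginal benefit = demand + MEB = 230.59 - 1.89q.
Set SMB = MC: 230.59 - 1.89q = 49.00 + 2.63q → q* = 40.1748.
The loss is the area between SMB and MC from q* to q_m; with linear curves that's a triangle of height MEB(q_m).
DWL = ½ × 10.7727 × 48.6927 = 262.2759.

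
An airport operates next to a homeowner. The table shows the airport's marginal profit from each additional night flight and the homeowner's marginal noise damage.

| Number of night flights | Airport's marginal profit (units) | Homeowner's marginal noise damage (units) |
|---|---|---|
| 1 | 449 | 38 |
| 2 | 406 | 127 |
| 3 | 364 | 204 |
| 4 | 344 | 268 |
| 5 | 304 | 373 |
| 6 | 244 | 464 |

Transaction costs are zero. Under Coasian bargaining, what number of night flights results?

4

Bargaining reaches the level where marginal profit last exceeds marginal noise damage.
That holds through level 4 (344 ≥ 268) but not at 5 (304 < 373).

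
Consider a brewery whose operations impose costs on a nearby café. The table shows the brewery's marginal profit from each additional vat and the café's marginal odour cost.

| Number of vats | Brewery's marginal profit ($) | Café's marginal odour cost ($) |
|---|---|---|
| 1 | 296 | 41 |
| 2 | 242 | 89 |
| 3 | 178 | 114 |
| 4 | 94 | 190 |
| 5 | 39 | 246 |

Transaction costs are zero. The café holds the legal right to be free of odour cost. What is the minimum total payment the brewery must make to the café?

$244

Efficient level: marginal profit ≥ marginal odour cost through level 3, so k* = 3.
With the café holding the right, the brewery must at least compensate total damage at k*: 41 + 89 + 114 = 244.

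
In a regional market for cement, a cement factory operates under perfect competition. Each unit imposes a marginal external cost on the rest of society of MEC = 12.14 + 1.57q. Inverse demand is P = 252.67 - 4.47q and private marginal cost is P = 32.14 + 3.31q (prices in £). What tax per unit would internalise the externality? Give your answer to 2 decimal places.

tax = £47.13 per unit

Social marginal cost = private MC + MEC = 44.28 + 4.88q.
Set SMC = demand: 44.28 + 4.88q = 252.67 - 4.47q → q* = 22.2877.
The Pigouvian tax equals MEC at q*: 12.14 + 1.57×22.2877 = 47.1317.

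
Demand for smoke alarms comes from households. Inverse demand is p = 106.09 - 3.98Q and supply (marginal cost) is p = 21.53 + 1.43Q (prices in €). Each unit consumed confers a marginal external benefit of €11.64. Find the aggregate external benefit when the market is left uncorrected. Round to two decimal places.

Market equilibrium (private): 21.53 + 1.43Q = 106.09 - 3.98Q → Q_m = 15.6303.
Total external benefit = MEB × Q_m = 11.64 × 15.6303 = 181.9367.

€181.94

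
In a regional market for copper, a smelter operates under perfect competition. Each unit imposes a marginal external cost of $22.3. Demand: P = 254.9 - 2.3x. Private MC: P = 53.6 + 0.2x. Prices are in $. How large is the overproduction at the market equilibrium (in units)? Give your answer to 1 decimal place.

Market equilibrium (private): 53.6 + 0.2x = 254.9 - 2.3x → x_m = 80.5200.
Social marginal cost = private MC + MEC = 75.9 + 0.2x.
Set SMC = demand: 75.9 + 0.2x = 254.9 - 2.3x → x* = 71.6000.
Gap = |80.5200 − 71.6000| = 8.9200.

8.9 units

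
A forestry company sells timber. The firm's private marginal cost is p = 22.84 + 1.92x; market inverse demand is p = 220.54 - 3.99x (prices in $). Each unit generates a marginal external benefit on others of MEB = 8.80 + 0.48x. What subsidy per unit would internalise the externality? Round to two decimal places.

subsidy = $27.05 per unit

Social marginal cost = private MC − MEB = 14.04 + 1.44x.
Set SMC = demand: 14.04 + 1.44x = 220.54 - 3.99x → x* = 38.0295.
The Pigouvian subsidy equals MEB at x*: 8.80 + 0.48×38.0295 = 27.0542.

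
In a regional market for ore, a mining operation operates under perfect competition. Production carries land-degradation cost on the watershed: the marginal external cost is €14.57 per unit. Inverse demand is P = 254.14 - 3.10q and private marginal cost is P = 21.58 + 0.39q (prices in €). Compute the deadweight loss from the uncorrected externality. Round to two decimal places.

DWL = €30.41

Market equilibrium (private): 21.58 + 0.39q = 254.14 - 3.10q → q_m = 66.6361.
Social marginal cost = private MC + MEC = 36.15 + 0.39q.
Set SMC = demand: 36.15 + 0.39q = 254.14 - 3.10q → q* = 62.4613.
Height of the DWL triangle at q_m is SMC(q_m) − demand(q_m) = MEC(q_m) = 14.5700.
DWL = ½ × 4.1748 × 14.5700 = 30.4134.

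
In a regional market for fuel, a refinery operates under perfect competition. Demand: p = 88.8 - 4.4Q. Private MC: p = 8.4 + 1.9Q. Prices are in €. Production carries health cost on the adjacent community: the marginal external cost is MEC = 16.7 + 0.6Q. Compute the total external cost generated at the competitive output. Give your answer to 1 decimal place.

€262.0

Market equilibrium (private): 8.4 + 1.9Q = 88.8 - 4.4Q → Q_m = 12.7619.
Total external cost = ∫₀^{Q_m} (16.7 + 0.6Q) dQ = 16.7×12.7619 + ½×0.6×12.7619² = 261.9836.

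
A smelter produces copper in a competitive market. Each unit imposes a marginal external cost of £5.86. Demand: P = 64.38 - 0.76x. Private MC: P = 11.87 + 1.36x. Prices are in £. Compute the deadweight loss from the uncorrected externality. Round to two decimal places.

Market equilibrium (private): 11.87 + 1.36x = 64.38 - 0.76x → x_m = 24.7689.
Social marginal cost = private MC + MEC = 17.73 + 1.36x.
Set SMC = demand: 17.73 + 1.36x = 64.38 - 0.76x → x* = 22.0047.
The loss is the area between SMC and demand from x* to x_m; with linear curves that's a triangle of height MEC(x_m).
DWL = ½ × 2.7642 × 5.8600 = 8.0991.

DWL = £8.10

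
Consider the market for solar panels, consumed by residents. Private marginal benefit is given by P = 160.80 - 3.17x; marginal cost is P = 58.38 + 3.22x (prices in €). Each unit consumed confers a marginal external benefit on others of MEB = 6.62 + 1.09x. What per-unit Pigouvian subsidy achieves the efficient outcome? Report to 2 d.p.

subsidy = €29.05 per unit

Social marginal benefit = demand + MEB = 167.42 - 2.08x.
Set SMB = MC: 167.42 - 2.08x = 58.38 + 3.22x → x* = 20.5736.
The Pigouvian subsidy equals MEB at x*: 6.62 + 1.09×20.5736 = 29.0452.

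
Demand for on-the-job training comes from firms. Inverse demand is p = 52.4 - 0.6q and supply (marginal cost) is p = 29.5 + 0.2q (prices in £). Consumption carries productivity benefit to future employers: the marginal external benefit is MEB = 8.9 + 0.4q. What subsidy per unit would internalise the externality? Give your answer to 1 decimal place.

Social marginal benefit = demand + MEB = 61.3 - 0.2q.
Set SMB = MC: 61.3 - 0.2q = 29.5 + 0.2q → q* = 79.5000.
The Pigouvian subsidy equals MEB at q*: 8.9 + 0.4×79.5000 = 40.7000.

subsidy = £40.7 per unit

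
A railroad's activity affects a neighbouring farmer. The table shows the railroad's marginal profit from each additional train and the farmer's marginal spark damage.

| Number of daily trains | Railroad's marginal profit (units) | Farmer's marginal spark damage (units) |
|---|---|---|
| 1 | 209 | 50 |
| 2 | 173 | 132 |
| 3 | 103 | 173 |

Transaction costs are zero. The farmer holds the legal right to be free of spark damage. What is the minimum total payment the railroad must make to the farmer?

182

Efficient level: marginal profit ≥ marginal spark damage through level 2, so k* = 2.
With the farmer holding the right, the railroad must at least compensate total damage at k*: 50 + 132 = 182.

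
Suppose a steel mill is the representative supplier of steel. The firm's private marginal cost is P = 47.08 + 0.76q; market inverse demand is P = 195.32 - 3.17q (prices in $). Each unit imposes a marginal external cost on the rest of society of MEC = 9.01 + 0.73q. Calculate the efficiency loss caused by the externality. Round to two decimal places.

Market equilibrium (private): 47.08 + 0.76q = 195.32 - 3.17q → q_m = 37.7201.
Social marginal cost = private MC + MEC = 56.09 + 1.49q.
Set SMC = demand: 56.09 + 1.49q = 195.32 - 3.17q → q* = 29.8777.
The welfare-loss triangle has base |q_m − q*| and height MEC(q_m) (the vertical gap between SMC and demand is zero at q* and MEC at q_m).
DWL = ½ × 7.8424 × 36.5457 = 143.3030.

DWL = $143.30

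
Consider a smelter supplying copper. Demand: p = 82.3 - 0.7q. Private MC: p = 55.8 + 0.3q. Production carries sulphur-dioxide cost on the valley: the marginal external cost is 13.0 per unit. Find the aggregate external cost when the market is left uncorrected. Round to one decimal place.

Market equilibrium (private): 55.8 + 0.3q = 82.3 - 0.7q → q_m = 26.5000.
Total external cost = MEC × q_m = 13.0 × 26.5000 = 344.5000.

344.5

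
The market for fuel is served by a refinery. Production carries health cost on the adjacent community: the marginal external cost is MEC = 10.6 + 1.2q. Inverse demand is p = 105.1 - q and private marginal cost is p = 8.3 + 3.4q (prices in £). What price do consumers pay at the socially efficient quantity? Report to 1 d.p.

Social marginal cost = private MC + MEC = 18.9 + 4.6q.
Set SMC = demand: 18.9 + 4.6q = 105.1 - q → q* = 15.3929.
Consumer price on the demand curve at q*: 105.1 − 1.0×15.3929 = 89.7071.

P = £89.7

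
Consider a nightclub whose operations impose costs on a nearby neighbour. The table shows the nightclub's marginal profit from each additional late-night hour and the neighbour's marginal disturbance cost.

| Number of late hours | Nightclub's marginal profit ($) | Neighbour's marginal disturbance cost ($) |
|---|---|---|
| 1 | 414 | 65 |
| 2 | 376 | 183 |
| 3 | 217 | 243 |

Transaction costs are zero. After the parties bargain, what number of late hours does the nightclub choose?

2

Bargaining reaches the level where marginal profit last exceeds marginal disturbance cost.
That holds through level 2 (376 ≥ 183) but not at 3 (217 < 243).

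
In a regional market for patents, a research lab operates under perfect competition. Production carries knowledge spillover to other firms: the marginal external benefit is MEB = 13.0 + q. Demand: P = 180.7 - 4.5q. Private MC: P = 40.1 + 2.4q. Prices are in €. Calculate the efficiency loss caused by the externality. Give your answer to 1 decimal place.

Market equilibrium (private): 40.1 + 2.4q = 180.7 - 4.5q → q_m = 20.3768.
Social marginal cost = private MC − MEB = 27.1 + 1.4q.
Set SMC = demand: 27.1 + 1.4q = 180.7 - 4.5q → q* = 26.0339.
The welfare-loss triangle has base |q_m − q*| and height MEB(q_m) (the vertical gap between SMC and demand is zero at q* and MEB at q_m).
DWL = ½ × 5.6571 × 33.3768 = 94.4079.

DWL = €94.4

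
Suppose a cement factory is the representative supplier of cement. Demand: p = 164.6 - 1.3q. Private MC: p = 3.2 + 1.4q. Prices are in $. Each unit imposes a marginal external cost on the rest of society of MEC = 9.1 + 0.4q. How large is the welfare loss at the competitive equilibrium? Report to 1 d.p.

Market equilibrium (private): 3.2 + 1.4q = 164.6 - 1.3q → q_m = 59.7778.
Social marginal cost = private MC + MEC = 12.3 + 1.8q.
Set SMC = demand: 12.3 + 1.8q = 164.6 - 1.3q → q* = 49.1290.
The loss is the area between SMC and demand from q* to q_m; with linear curves that's a triangle of height MEC(q_m).
DWL = ½ × 10.6488 × 33.0111 = 175.7643.

DWL = $175.8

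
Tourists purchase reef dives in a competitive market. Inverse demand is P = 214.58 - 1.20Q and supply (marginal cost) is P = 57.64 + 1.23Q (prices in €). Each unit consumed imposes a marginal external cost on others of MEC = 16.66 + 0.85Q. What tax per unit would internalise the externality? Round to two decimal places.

tax = €53.01 per unit

Social marginal benefit = demand − MEC = 197.92 - 2.05Q.
Set SMB = MC: 197.92 - 2.05Q = 57.64 + 1.23Q → Q* = 42.7683.
The Pigouvian tax equals MEC at Q*: 16.66 + 0.85×42.7683 = 53.0131.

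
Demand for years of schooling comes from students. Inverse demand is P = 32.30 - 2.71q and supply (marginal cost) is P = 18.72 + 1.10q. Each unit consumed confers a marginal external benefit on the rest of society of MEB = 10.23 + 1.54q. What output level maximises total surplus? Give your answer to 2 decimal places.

q* = 10.49

Social marginal benefit = demand + MEB = 42.53 - 1.17q.
Set SMB = MC: 42.53 - 1.17q = 18.72 + 1.10q → q* = 10.4890.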